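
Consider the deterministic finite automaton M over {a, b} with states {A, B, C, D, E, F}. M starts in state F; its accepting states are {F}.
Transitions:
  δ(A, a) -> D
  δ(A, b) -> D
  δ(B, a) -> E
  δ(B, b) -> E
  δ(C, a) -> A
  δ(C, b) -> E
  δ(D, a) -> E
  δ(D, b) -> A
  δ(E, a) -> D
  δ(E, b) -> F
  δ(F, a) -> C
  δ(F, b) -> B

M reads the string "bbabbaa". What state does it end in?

D

F --b--> B
B --b--> E
E --a--> D
D --b--> A
A --b--> D
D --a--> E
E --a--> D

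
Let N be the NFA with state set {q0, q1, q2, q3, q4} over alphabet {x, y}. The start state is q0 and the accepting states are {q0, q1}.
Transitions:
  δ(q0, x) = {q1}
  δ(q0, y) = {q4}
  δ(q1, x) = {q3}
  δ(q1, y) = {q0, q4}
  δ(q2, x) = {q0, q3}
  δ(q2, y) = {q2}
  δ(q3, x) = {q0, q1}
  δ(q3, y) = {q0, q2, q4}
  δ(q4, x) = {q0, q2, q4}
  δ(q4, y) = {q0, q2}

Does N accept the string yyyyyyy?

rejected

Start: {q0}
read y: {q4}
read y: {q0, q2}
read y: {q2, q4}
read y: {q0, q2}
read y: {q2, q4}
read y: {q0, q2}
read y: {q2, q4}
Reachable ∩ accepting = {} — empty.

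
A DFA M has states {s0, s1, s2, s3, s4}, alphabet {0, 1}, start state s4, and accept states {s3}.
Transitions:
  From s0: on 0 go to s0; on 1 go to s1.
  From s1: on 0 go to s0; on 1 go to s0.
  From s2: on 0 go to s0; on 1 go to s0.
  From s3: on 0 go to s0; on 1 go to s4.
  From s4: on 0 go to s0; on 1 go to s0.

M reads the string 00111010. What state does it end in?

s0

s4 --0--> s0
s0 --0--> s0
s0 --1--> s1
s1 --1--> s0
s0 --1--> s1
s1 --0--> s0
s0 --1--> s1
s1 --0--> s0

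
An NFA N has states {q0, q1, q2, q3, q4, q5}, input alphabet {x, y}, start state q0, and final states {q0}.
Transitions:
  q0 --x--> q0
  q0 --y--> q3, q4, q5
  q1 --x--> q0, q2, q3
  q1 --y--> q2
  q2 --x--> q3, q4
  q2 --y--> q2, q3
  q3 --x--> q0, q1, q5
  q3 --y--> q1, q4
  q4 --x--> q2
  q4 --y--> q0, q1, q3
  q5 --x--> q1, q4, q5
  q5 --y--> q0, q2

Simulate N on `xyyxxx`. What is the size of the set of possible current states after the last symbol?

Start: {q0}
read x: {q0}
read y: {q3, q4, q5}
read y: {q0, q1, q2, q3, q4}
read x: {q0, q1, q2, q3, q4, q5}
read x: {q0, q1, q2, q3, q4, q5}
read x: {q0, q1, q2, q3, q4, q5}
Final reachable set {q0, q1, q2, q3, q4, q5} has 6 states.

6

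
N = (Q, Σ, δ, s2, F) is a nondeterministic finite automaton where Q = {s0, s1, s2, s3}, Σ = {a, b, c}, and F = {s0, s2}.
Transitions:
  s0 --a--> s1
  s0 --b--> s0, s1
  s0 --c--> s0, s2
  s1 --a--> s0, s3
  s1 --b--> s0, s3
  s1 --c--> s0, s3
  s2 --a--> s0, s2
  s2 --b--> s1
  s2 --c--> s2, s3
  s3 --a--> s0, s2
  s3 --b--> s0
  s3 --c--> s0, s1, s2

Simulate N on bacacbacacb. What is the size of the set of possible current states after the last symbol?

3

Start: {s2}
read b: {s1}
read a: {s0, s3}
read c: {s0, s1, s2}
read a: {s0, s1, s2, s3}
read c: {s0, s1, s2, s3}
read b: {s0, s1, s3}
read a: {s0, s1, s2, s3}
read c: {s0, s1, s2, s3}
read a: {s0, s1, s2, s3}
read c: {s0, s1, s2, s3}
read b: {s0, s1, s3}
Final reachable set {s0, s1, s3} has 3 states.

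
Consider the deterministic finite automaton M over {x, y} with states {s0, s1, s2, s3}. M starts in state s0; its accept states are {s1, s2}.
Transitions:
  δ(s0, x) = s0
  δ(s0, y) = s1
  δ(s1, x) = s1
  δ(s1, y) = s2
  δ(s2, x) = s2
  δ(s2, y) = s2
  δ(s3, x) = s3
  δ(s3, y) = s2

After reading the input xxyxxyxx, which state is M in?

s2

s0 --x--> s0
s0 --x--> s0
s0 --y--> s1
s1 --x--> s1
s1 --x--> s1
s1 --y--> s2
s2 --x--> s2
s2 --x--> s2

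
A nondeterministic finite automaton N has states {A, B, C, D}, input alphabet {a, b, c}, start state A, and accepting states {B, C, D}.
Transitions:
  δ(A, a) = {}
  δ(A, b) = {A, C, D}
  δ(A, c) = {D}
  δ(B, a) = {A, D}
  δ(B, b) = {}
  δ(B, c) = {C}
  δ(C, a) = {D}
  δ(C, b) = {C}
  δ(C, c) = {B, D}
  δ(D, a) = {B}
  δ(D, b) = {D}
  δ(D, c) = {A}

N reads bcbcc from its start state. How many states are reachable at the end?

Start: {A}
read b: {A, C, D}
read c: {A, B, D}
read b: {A, C, D}
read c: {A, B, D}
read c: {A, C, D}
Final reachable set {A, C, D} has 3 states.

3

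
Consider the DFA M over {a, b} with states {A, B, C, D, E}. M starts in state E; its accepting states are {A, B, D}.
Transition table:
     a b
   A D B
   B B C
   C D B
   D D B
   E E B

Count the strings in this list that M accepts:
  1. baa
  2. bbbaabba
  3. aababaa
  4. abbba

baa: accepted
bbbaabba: accepted
aababaa: accepted
abbba: accepted

4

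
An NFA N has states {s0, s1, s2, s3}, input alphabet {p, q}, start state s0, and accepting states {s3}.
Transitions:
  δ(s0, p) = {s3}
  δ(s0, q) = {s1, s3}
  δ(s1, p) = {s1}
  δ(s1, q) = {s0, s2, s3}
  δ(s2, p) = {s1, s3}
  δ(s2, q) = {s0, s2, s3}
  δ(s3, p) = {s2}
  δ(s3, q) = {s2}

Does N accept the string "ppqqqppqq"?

Start: {s0}
read p: {s3}
read p: {s2}
read q: {s0, s2, s3}
read q: {s0, s1, s2, s3}
read q: {s0, s1, s2, s3}
read p: {s1, s2, s3}
read p: {s1, s2, s3}
read q: {s0, s2, s3}
read q: {s0, s1, s2, s3}
Reachable ∩ accepting = {s3} — nonempty.

accepted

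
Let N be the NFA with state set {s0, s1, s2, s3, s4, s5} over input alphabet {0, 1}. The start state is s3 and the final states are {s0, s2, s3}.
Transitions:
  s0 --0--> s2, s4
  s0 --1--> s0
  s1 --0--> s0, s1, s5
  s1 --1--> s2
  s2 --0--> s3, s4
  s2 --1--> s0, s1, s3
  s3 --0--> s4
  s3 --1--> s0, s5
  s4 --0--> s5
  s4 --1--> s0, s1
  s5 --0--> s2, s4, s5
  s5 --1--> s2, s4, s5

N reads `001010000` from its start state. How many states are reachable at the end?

6

Start: {s3}
read 0: {s4}
read 0: {s5}
read 1: {s2, s4, s5}
read 0: {s2, s3, s4, s5}
read 1: {s0, s1, s2, s3, s4, s5}
read 0: {s0, s1, s2, s3, s4, s5}
read 0: {s0, s1, s2, s3, s4, s5}
read 0: {s0, s1, s2, s3, s4, s5}
read 0: {s0, s1, s2, s3, s4, s5}
Final reachable set {s0, s1, s2, s3, s4, s5} has 6 states.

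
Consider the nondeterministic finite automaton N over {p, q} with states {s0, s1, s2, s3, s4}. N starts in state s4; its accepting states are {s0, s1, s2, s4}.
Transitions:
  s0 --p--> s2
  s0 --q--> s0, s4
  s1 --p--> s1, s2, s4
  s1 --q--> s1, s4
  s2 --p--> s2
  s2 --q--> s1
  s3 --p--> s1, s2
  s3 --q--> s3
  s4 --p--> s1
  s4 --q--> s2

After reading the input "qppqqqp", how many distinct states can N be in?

Start: {s4}
read q: {s2}
read p: {s2}
read p: {s2}
read q: {s1}
read q: {s1, s4}
read q: {s1, s2, s4}
read p: {s1, s2, s4}
Final reachable set {s1, s2, s4} has 3 states.

3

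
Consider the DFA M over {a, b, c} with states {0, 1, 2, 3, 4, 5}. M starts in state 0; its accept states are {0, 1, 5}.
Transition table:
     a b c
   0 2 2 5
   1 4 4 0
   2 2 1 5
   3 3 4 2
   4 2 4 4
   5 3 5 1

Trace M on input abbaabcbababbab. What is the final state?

1

0 --a--> 2
2 --b--> 1
1 --b--> 4
4 --a--> 2
2 --a--> 2
2 --b--> 1
1 --c--> 0
0 --b--> 2
2 --a--> 2
2 --b--> 1
1 --a--> 4
4 --b--> 4
4 --b--> 4
4 --a--> 2
2 --b--> 1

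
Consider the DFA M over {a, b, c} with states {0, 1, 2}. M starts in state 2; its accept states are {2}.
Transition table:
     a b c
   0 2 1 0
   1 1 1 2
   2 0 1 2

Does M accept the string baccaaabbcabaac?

accepted

2 --b--> 1
1 --a--> 1
1 --c--> 2
2 --c--> 2
2 --a--> 0
0 --a--> 2
2 --a--> 0
0 --b--> 1
1 --b--> 1
1 --c--> 2
2 --a--> 0
0 --b--> 1
1 --a--> 1
1 --a--> 1
1 --c--> 2
End in state 2, which is an accepting state.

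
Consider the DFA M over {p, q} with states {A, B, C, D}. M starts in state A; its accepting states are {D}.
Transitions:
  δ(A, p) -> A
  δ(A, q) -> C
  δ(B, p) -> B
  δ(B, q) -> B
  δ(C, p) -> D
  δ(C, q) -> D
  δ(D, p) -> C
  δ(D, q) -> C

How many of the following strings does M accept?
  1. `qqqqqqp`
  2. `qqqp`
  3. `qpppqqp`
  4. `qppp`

`qqqqqqp`: rejected
`qqqp`: accepted
`qpppqqp`: rejected
`qppp`: accepted

2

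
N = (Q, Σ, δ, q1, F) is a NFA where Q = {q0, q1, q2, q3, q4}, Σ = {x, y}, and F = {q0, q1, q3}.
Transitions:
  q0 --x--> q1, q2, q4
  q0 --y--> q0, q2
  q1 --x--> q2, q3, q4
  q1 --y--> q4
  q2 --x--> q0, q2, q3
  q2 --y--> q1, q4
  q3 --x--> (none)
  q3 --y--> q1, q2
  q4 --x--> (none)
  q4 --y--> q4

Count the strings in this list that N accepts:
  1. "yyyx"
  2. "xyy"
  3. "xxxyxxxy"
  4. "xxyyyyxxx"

3

"yyyx": rejected
"xyy": accepted
"xxxyxxxy": accepted
"xxyyyyxxx": accepted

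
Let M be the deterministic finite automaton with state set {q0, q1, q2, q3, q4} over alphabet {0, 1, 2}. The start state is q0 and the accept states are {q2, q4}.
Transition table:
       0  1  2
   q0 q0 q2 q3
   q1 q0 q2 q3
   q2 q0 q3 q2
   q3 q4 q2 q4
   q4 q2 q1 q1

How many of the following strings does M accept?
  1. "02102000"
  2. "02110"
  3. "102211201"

"02102000": rejected
"02110": accepted
"102211201": accepted

2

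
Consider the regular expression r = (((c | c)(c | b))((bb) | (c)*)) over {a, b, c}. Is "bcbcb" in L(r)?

no

No split of bcbcb into u·v has ((c|c)(c|b)) matching u and ((bb)|(c)*) matching v.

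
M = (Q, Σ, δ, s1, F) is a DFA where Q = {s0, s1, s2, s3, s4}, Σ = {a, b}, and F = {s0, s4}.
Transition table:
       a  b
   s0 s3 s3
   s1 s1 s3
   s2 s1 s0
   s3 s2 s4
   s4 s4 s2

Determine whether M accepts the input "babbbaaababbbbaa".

s1 --b--> s3
s3 --a--> s2
s2 --b--> s0
s0 --b--> s3
s3 --b--> s4
s4 --a--> s4
s4 --a--> s4
s4 --a--> s4
s4 --b--> s2
s2 --a--> s1
s1 --b--> s3
s3 --b--> s4
s4 --b--> s2
s2 --b--> s0
s0 --a--> s3
s3 --a--> s2
End in state s2, which is not an accepting state.

rejected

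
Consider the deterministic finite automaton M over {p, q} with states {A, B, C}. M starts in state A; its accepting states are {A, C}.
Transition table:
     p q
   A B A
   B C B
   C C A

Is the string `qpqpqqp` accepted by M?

A --q--> A
A --p--> B
B --q--> B
B --p--> C
C --q--> A
A --q--> A
A --p--> B
End in state B, which is not an accepting state.

rejected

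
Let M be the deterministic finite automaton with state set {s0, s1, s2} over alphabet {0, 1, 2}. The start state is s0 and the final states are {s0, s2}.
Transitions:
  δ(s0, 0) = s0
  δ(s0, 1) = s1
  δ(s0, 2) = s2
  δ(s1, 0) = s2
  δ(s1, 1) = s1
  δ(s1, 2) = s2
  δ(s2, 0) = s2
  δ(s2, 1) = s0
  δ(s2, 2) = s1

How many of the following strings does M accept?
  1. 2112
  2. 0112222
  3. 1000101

2112: accepted
0112222: rejected
1000101: rejected

1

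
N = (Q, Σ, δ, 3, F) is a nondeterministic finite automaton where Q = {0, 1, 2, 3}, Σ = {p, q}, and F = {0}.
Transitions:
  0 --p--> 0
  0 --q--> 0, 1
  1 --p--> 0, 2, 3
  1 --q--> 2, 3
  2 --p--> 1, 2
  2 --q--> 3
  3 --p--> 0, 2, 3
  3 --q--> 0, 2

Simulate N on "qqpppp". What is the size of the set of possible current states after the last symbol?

Start: {3}
read q: {0, 2}
read q: {0, 1, 3}
read p: {0, 2, 3}
read p: {0, 1, 2, 3}
read p: {0, 1, 2, 3}
read p: {0, 1, 2, 3}
Final reachable set {0, 1, 2, 3} has 4 states.

4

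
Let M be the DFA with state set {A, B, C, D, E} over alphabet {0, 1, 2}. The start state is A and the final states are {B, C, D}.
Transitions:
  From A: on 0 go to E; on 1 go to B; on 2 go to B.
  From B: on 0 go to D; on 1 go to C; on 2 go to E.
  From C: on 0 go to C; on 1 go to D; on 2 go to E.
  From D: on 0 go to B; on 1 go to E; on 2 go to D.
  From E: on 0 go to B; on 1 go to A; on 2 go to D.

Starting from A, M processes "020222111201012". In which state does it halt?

D

A --0--> E
E --2--> D
D --0--> B
B --2--> E
E --2--> D
D --2--> D
D --1--> E
E --1--> A
A --1--> B
B --2--> E
E --0--> B
B --1--> C
C --0--> C
C --1--> D
D --2--> D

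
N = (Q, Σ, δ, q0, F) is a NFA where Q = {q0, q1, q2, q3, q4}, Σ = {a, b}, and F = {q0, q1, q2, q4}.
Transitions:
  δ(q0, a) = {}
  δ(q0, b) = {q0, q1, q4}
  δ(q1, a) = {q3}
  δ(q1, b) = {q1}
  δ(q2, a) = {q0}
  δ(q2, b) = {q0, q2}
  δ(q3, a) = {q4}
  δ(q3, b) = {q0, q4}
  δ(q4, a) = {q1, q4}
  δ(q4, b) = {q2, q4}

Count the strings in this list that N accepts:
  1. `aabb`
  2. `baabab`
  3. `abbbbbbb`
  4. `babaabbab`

2

`aabb`: rejected
`baabab`: accepted
`abbbbbbb`: rejected
`babaabbab`: accepted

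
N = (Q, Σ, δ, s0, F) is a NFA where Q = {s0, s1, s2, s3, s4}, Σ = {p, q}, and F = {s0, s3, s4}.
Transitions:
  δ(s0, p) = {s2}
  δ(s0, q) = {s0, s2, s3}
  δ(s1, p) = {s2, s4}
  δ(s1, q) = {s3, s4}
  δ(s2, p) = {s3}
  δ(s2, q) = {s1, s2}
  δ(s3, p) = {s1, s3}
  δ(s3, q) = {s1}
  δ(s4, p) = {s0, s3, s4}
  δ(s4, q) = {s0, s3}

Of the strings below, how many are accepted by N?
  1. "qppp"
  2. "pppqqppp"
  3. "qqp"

"qppp": accepted
"pppqqppp": accepted
"qqp": accepted

3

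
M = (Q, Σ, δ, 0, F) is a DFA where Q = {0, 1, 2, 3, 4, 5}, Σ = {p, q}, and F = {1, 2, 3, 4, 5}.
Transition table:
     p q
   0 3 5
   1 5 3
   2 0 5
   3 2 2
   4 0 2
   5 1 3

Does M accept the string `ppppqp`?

0 --p--> 3
3 --p--> 2
2 --p--> 0
0 --p--> 3
3 --q--> 2
2 --p--> 0
End in state 0, which is not an accepting state.

rejected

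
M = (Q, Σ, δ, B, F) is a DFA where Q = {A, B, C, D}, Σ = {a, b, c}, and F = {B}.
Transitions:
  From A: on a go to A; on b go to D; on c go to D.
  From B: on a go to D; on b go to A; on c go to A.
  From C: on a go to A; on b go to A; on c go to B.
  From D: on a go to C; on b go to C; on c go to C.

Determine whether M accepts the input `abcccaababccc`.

B --a--> D
D --b--> C
C --c--> B
B --c--> A
A --c--> D
D --a--> C
C --a--> A
A --b--> D
D --a--> C
C --b--> A
A --c--> D
D --c--> C
C --c--> B
End in state B, which is an accepting state.

accepted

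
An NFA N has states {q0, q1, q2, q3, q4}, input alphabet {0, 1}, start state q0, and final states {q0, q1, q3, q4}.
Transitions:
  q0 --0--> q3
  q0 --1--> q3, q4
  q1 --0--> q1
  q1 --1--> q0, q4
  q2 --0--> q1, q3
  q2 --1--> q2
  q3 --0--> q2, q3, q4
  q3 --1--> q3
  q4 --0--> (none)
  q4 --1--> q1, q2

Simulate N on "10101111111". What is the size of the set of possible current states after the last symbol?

5

Start: {q0}
read 1: {q3, q4}
read 0: {q2, q3, q4}
read 1: {q1, q2, q3}
read 0: {q1, q2, q3, q4}
read 1: {q0, q1, q2, q3, q4}
read 1: {q0, q1, q2, q3, q4}
read 1: {q0, q1, q2, q3, q4}
read 1: {q0, q1, q2, q3, q4}
read 1: {q0, q1, q2, q3, q4}
read 1: {q0, q1, q2, q3, q4}
read 1: {q0, q1, q2, q3, q4}
Final reachable set {q0, q1, q2, q3, q4} has 5 states.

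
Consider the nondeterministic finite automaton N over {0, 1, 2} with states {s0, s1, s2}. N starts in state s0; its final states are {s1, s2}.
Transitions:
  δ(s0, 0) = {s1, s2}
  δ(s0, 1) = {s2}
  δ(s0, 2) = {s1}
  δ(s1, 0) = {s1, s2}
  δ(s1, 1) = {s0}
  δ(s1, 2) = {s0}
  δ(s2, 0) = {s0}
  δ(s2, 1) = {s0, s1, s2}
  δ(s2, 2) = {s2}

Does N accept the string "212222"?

Start: {s0}
read 2: {s1}
read 1: {s0}
read 2: {s1}
read 2: {s0}
read 2: {s1}
read 2: {s0}
Reachable ∩ accepting = {} — empty.

rejected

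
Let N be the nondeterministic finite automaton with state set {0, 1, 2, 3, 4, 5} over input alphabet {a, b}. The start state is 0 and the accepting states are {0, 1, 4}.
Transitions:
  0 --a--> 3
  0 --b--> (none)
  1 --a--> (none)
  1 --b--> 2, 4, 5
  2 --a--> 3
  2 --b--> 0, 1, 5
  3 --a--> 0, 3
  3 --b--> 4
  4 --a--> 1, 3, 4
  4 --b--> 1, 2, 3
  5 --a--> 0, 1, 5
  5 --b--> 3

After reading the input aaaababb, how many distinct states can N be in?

6

Start: {0}
read a: {3}
read a: {0, 3}
read a: {0, 3}
read a: {0, 3}
read b: {4}
read a: {1, 3, 4}
read b: {1, 2, 3, 4, 5}
read b: {0, 1, 2, 3, 4, 5}
Final reachable set {0, 1, 2, 3, 4, 5} has 6 states.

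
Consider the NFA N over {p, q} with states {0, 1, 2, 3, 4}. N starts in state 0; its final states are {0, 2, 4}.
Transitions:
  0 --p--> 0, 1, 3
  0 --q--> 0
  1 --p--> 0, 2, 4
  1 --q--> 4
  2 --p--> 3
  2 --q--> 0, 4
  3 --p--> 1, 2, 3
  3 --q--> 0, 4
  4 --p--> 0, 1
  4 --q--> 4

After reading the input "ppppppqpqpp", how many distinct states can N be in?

Start: {0}
read p: {0, 1, 3}
read p: {0, 1, 2, 3, 4}
read p: {0, 1, 2, 3, 4}
read p: {0, 1, 2, 3, 4}
read p: {0, 1, 2, 3, 4}
read p: {0, 1, 2, 3, 4}
read q: {0, 4}
read p: {0, 1, 3}
read q: {0, 4}
read p: {0, 1, 3}
read p: {0, 1, 2, 3, 4}
Final reachable set {0, 1, 2, 3, 4} has 5 states.

5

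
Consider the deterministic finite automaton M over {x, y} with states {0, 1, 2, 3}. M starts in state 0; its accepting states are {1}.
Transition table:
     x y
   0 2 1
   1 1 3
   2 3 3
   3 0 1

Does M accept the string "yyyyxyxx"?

0 --y--> 1
1 --y--> 3
3 --y--> 1
1 --y--> 3
3 --x--> 0
0 --y--> 1
1 --x--> 1
1 --x--> 1
End in state 1, which is an accepting state.

accepted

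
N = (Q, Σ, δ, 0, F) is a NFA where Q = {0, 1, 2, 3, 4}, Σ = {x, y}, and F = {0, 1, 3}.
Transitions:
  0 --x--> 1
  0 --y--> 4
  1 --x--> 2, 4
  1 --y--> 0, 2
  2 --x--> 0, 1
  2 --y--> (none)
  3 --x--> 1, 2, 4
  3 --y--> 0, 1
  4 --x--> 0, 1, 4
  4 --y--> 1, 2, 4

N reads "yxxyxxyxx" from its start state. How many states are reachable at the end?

Start: {0}
read y: {4}
read x: {0, 1, 4}
read x: {0, 1, 2, 4}
read y: {0, 1, 2, 4}
read x: {0, 1, 2, 4}
read x: {0, 1, 2, 4}
read y: {0, 1, 2, 4}
read x: {0, 1, 2, 4}
read x: {0, 1, 2, 4}
Final reachable set {0, 1, 2, 4} has 4 states.

4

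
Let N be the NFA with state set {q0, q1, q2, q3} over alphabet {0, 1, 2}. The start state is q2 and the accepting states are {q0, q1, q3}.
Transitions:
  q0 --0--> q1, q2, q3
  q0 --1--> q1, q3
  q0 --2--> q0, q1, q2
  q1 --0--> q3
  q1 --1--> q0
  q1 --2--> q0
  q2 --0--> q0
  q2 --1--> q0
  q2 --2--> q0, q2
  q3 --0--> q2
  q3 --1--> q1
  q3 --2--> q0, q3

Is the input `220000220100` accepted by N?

accepted

Start: {q2}
read 2: {q0, q2}
read 2: {q0, q1, q2}
read 0: {q0, q1, q2, q3}
read 0: {q0, q1, q2, q3}
read 0: {q0, q1, q2, q3}
read 0: {q0, q1, q2, q3}
read 2: {q0, q1, q2, q3}
read 2: {q0, q1, q2, q3}
read 0: {q0, q1, q2, q3}
read 1: {q0, q1, q3}
read 0: {q1, q2, q3}
read 0: {q0, q2, q3}
Reachable ∩ accepting = {q0, q3} — nonempty.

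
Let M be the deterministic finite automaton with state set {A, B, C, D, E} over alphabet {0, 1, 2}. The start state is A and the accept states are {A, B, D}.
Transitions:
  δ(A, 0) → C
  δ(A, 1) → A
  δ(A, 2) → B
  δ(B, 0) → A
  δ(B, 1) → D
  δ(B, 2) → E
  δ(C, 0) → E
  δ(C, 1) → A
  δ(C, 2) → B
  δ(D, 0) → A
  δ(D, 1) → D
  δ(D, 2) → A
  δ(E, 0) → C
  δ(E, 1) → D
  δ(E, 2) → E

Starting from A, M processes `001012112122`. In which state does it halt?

E

A --0--> C
C --0--> E
E --1--> D
D --0--> A
A --1--> A
A --2--> B
B --1--> D
D --1--> D
D --2--> A
A --1--> A
A --2--> B
B --2--> E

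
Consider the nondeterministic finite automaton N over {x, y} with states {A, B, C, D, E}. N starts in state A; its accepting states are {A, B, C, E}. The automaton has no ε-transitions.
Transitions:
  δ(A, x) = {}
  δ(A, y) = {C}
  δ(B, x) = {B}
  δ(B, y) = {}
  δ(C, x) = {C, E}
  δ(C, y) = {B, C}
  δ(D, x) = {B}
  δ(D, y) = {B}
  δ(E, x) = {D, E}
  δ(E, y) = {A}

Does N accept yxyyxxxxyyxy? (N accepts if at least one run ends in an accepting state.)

accepted

Start: {A}
read y: {C}
read x: {C, E}
read y: {A, B, C}
read y: {B, C}
read x: {B, C, E}
read x: {B, C, D, E}
read x: {B, C, D, E}
read x: {B, C, D, E}
read y: {A, B, C}
read y: {B, C}
read x: {B, C, E}
read y: {A, B, C}
Reachable ∩ accepting = {A, B, C} — nonempty.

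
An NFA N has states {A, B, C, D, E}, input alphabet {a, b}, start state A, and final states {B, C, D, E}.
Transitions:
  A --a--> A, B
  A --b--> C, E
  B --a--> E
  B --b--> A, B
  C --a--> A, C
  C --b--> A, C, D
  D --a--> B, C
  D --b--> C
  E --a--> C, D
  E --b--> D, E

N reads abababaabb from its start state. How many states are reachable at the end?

Start: {A}
read a: {A, B}
read b: {A, B, C, E}
read a: {A, B, C, D, E}
read b: {A, B, C, D, E}
read a: {A, B, C, D, E}
read b: {A, B, C, D, E}
read a: {A, B, C, D, E}
read a: {A, B, C, D, E}
read b: {A, B, C, D, E}
read b: {A, B, C, D, E}
Final reachable set {A, B, C, D, E} has 5 states.

5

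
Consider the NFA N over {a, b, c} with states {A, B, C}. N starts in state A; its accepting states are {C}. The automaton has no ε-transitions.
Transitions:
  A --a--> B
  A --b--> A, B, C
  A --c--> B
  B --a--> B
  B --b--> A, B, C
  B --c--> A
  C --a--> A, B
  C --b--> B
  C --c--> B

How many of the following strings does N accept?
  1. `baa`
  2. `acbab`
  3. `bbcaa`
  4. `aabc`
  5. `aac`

`baa`: rejected
`acbab`: accepted
`bbcaa`: rejected
`aabc`: rejected
`aac`: rejected

1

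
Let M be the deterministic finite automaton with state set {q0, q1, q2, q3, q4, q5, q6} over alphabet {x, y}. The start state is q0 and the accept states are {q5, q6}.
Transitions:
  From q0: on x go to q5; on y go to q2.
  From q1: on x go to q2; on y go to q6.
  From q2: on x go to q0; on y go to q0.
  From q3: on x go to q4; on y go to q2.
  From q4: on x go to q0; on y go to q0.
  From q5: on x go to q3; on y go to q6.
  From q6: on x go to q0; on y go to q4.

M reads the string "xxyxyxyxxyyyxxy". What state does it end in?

q2

q0 --x--> q5
q5 --x--> q3
q3 --y--> q2
q2 --x--> q0
q0 --y--> q2
q2 --x--> q0
q0 --y--> q2
q2 --x--> q0
q0 --x--> q5
q5 --y--> q6
q6 --y--> q4
q4 --y--> q0
q0 --x--> q5
q5 --x--> q3
q3 --y--> q2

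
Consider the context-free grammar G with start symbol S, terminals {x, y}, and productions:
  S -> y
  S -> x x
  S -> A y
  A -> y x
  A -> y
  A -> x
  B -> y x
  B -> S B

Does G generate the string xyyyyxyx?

no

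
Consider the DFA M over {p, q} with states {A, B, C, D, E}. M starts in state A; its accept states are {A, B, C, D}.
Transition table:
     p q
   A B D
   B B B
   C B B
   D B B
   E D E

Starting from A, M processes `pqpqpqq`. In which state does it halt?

A --p--> B
B --q--> B
B --p--> B
B --q--> B
B --p--> B
B --q--> B
B --q--> B

B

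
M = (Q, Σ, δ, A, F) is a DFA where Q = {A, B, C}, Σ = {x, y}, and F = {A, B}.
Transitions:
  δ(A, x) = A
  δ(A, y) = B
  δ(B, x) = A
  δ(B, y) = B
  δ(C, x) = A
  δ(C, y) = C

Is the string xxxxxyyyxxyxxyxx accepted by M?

A --x--> A
A --x--> A
A --x--> A
A --x--> A
A --x--> A
A --y--> B
B --y--> B
B --y--> B
B --x--> A
A --x--> A
A --y--> B
B --x--> A
A --x--> A
A --y--> B
B --x--> A
A --x--> A
End in state A, which is an accepting state.

accepted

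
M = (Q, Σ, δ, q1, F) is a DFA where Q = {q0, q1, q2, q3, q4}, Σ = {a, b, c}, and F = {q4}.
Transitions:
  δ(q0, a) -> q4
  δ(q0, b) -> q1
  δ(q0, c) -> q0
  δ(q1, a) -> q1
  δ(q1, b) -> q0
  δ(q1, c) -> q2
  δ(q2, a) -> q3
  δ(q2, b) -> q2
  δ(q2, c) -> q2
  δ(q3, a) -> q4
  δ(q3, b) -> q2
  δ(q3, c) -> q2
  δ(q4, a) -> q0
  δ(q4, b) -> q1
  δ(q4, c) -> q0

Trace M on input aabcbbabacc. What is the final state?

q2

q1 --a--> q1
q1 --a--> q1
q1 --b--> q0
q0 --c--> q0
q0 --b--> q1
q1 --b--> q0
q0 --a--> q4
q4 --b--> q1
q1 --a--> q1
q1 --c--> q2
q2 --c--> q2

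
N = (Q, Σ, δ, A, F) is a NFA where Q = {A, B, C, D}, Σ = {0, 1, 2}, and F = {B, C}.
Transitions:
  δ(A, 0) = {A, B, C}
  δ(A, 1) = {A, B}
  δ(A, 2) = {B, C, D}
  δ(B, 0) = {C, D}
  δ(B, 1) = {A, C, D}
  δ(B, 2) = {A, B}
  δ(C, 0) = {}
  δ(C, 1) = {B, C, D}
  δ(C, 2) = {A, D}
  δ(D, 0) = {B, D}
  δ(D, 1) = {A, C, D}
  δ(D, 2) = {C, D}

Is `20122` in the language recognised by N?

Start: {A}
read 2: {B, C, D}
read 0: {B, C, D}
read 1: {A, B, C, D}
read 2: {A, B, C, D}
read 2: {A, B, C, D}
Reachable ∩ accepting = {B, C} — nonempty.

accepted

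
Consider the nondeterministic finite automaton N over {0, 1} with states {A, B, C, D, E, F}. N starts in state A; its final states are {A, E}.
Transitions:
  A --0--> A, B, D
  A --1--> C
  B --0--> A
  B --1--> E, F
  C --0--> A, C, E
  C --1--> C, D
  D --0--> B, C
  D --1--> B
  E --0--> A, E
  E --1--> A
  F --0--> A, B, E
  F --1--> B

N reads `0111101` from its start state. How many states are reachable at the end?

6

Start: {A}
read 0: {A, B, D}
read 1: {B, C, E, F}
read 1: {A, B, C, D, E, F}
read 1: {A, B, C, D, E, F}
read 1: {A, B, C, D, E, F}
read 0: {A, B, C, D, E}
read 1: {A, B, C, D, E, F}
Final reachable set {A, B, C, D, E, F} has 6 states.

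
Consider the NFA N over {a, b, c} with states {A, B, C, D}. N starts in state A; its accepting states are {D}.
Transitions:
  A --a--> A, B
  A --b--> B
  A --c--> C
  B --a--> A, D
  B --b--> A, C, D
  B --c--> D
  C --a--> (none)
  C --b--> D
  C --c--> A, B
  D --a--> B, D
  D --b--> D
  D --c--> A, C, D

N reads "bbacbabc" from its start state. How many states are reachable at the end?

Start: {A}
read b: {B}
read b: {A, C, D}
read a: {A, B, D}
read c: {A, C, D}
read b: {B, D}
read a: {A, B, D}
read b: {A, B, C, D}
read c: {A, B, C, D}
Final reachable set {A, B, C, D} has 4 states.

4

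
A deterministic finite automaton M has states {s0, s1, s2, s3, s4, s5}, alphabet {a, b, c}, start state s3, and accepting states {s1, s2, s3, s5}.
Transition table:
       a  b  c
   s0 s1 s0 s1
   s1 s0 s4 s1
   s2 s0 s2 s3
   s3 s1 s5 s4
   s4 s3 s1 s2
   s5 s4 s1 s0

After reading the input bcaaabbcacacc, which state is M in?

s3 --b--> s5
s5 --c--> s0
s0 --a--> s1
s1 --a--> s0
s0 --a--> s1
s1 --b--> s4
s4 --b--> s1
s1 --c--> s1
s1 --a--> s0
s0 --c--> s1
s1 --a--> s0
s0 --c--> s1
s1 --c--> s1

s1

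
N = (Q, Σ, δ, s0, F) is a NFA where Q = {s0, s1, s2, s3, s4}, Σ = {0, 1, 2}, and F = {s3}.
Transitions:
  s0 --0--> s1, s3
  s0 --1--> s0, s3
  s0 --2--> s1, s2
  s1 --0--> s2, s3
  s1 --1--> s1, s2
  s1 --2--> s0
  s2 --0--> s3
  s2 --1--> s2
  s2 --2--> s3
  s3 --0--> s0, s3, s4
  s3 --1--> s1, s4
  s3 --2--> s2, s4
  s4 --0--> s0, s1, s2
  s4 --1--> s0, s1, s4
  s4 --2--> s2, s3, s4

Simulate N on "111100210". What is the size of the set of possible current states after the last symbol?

Start: {s0}
read 1: {s0, s3}
read 1: {s0, s1, s3, s4}
read 1: {s0, s1, s2, s3, s4}
read 1: {s0, s1, s2, s3, s4}
read 0: {s0, s1, s2, s3, s4}
read 0: {s0, s1, s2, s3, s4}
read 2: {s0, s1, s2, s3, s4}
read 1: {s0, s1, s2, s3, s4}
read 0: {s0, s1, s2, s3, s4}
Final reachable set {s0, s1, s2, s3, s4} has 5 states.

5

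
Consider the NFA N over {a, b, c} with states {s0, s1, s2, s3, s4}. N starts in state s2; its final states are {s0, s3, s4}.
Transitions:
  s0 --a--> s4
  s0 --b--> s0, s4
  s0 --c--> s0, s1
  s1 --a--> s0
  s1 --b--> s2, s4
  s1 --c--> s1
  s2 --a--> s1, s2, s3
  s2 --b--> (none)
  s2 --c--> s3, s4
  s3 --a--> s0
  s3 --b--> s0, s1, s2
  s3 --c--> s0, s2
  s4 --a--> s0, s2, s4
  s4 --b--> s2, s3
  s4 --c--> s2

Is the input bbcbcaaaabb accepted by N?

Start: {s2}
read b: {}
The reachable set is empty and stays empty for the remaining 10 symbols.
Reachable ∩ accepting = {} — empty.

rejected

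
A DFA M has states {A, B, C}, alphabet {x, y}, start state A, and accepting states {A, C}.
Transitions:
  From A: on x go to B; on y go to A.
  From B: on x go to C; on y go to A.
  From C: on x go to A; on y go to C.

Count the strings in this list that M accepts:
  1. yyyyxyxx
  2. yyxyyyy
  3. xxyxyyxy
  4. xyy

4

yyyyxyxx: accepted
yyxyyyy: accepted
xxyxyyxy: accepted
xyy: accepted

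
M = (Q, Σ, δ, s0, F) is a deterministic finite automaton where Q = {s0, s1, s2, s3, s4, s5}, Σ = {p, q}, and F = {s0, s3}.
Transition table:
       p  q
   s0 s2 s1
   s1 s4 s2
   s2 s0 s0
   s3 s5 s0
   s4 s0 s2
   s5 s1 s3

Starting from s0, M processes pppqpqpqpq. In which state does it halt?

s0 --p--> s2
s2 --p--> s0
s0 --p--> s2
s2 --q--> s0
s0 --p--> s2
s2 --q--> s0
s0 --p--> s2
s2 --q--> s0
s0 --p--> s2
s2 --q--> s0

s0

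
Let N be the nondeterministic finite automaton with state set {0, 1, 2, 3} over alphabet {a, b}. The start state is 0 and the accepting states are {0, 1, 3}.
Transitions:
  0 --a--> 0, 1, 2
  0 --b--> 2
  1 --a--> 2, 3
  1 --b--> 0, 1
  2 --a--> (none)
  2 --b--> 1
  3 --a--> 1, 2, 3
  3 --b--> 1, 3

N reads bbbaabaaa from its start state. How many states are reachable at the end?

Start: {0}
read b: {2}
read b: {1}
read b: {0, 1}
read a: {0, 1, 2, 3}
read a: {0, 1, 2, 3}
read b: {0, 1, 2, 3}
read a: {0, 1, 2, 3}
read a: {0, 1, 2, 3}
read a: {0, 1, 2, 3}
Final reachable set {0, 1, 2, 3} has 4 states.

4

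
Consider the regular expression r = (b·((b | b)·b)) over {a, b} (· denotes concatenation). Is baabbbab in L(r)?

No split of baabbbab into u·v has b matching u and ((b|b)·b) matching v.

no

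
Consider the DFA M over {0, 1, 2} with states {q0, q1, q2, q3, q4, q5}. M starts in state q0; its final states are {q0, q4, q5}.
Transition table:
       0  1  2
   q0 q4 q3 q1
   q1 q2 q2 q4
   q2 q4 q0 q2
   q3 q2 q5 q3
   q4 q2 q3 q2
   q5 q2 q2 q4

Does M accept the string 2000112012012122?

q0 --2--> q1
q1 --0--> q2
q2 --0--> q4
q4 --0--> q2
q2 --1--> q0
q0 --1--> q3
q3 --2--> q3
q3 --0--> q2
q2 --1--> q0
q0 --2--> q1
q1 --0--> q2
q2 --1--> q0
q0 --2--> q1
q1 --1--> q2
q2 --2--> q2
q2 --2--> q2
End in state q2, which is not an accepting state.

rejected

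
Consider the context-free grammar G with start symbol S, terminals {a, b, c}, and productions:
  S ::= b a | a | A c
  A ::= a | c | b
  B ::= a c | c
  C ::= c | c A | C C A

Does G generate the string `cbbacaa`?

no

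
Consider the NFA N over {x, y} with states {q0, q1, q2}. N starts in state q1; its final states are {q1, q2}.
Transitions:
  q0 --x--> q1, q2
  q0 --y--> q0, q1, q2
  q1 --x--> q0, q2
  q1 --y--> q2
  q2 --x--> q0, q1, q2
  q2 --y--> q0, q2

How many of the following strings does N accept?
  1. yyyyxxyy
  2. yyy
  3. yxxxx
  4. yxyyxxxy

4

yyyyxxyy: accepted
yyy: accepted
yxxxx: accepted
yxyyxxxy: accepted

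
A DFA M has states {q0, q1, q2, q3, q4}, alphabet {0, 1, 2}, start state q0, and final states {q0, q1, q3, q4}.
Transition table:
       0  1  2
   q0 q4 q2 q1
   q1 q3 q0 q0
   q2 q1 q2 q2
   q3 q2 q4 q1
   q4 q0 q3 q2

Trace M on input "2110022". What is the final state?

q0

q0 --2--> q1
q1 --1--> q0
q0 --1--> q2
q2 --0--> q1
q1 --0--> q3
q3 --2--> q1
q1 --2--> q0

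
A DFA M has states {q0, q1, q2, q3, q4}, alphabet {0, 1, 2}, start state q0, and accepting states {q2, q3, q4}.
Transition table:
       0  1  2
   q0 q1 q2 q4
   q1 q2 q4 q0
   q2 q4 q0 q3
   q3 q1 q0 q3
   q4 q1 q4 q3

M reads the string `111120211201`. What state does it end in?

q4

q0 --1--> q2
q2 --1--> q0
q0 --1--> q2
q2 --1--> q0
q0 --2--> q4
q4 --0--> q1
q1 --2--> q0
q0 --1--> q2
q2 --1--> q0
q0 --2--> q4
q4 --0--> q1
q1 --1--> q4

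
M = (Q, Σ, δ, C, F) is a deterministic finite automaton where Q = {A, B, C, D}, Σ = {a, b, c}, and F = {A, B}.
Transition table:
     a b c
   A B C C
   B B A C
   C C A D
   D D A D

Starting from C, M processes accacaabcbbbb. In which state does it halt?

C

C --a--> C
C --c--> D
D --c--> D
D --a--> D
D --c--> D
D --a--> D
D --a--> D
D --b--> A
A --c--> C
C --b--> A
A --b--> C
C --b--> A
A --b--> C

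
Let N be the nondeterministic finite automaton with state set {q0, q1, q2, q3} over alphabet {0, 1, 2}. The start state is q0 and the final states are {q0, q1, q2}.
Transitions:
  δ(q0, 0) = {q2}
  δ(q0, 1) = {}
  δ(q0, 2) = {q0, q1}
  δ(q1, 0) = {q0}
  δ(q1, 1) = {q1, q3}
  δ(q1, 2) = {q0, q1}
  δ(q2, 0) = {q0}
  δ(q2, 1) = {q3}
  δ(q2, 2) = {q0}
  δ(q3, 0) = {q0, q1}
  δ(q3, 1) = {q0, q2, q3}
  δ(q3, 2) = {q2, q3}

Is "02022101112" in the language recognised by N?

Start: {q0}
read 0: {q2}
read 2: {q0}
read 0: {q2}
read 2: {q0}
read 2: {q0, q1}
read 1: {q1, q3}
read 0: {q0, q1}
read 1: {q1, q3}
read 1: {q0, q1, q2, q3}
read 1: {q0, q1, q2, q3}
read 2: {q0, q1, q2, q3}
Reachable ∩ accepting = {q0, q1, q2} — nonempty.

accepted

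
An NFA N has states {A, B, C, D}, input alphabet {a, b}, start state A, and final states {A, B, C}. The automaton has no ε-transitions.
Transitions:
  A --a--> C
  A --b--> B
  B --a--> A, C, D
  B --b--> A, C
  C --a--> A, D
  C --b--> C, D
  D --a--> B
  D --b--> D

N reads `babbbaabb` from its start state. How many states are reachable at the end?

Start: {A}
read b: {B}
read a: {A, C, D}
read b: {B, C, D}
read b: {A, C, D}
read b: {B, C, D}
read a: {A, B, C, D}
read a: {A, B, C, D}
read b: {A, B, C, D}
read b: {A, B, C, D}
Final reachable set {A, B, C, D} has 4 states.

4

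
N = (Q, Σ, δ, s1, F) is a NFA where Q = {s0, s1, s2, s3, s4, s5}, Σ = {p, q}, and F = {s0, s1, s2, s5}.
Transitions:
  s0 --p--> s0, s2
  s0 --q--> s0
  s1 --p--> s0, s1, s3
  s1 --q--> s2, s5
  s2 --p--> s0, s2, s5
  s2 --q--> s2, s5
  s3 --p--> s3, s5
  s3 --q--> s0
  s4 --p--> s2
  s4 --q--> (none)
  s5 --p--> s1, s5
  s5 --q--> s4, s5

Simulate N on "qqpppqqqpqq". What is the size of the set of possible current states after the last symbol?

Start: {s1}
read q: {s2, s5}
read q: {s2, s4, s5}
read p: {s0, s1, s2, s5}
read p: {s0, s1, s2, s3, s5}
read p: {s0, s1, s2, s3, s5}
read q: {s0, s2, s4, s5}
read q: {s0, s2, s4, s5}
read q: {s0, s2, s4, s5}
read p: {s0, s1, s2, s5}
read q: {s0, s2, s4, s5}
read q: {s0, s2, s4, s5}
Final reachable set {s0, s2, s4, s5} has 4 states.

4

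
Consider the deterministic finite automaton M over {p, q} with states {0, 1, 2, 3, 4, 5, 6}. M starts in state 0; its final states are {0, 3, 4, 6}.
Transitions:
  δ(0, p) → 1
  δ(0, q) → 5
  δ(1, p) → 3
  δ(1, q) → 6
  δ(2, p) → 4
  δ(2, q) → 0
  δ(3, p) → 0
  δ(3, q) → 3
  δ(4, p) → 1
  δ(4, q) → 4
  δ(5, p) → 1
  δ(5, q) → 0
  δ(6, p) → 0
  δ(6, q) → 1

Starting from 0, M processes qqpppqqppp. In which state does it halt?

0 --q--> 5
5 --q--> 0
0 --p--> 1
1 --p--> 3
3 --p--> 0
0 --q--> 5
5 --q--> 0
0 --p--> 1
1 --p--> 3
3 --p--> 0

0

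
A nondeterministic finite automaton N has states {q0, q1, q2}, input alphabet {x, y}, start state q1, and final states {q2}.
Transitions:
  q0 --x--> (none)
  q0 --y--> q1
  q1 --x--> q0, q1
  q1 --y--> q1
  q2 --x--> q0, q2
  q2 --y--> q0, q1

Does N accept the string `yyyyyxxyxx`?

Start: {q1}
read y: {q1}
read y: {q1}
read y: {q1}
read y: {q1}
read y: {q1}
read x: {q0, q1}
read x: {q0, q1}
read y: {q1}
read x: {q0, q1}
read x: {q0, q1}
Reachable ∩ accepting = {} — empty.

rejected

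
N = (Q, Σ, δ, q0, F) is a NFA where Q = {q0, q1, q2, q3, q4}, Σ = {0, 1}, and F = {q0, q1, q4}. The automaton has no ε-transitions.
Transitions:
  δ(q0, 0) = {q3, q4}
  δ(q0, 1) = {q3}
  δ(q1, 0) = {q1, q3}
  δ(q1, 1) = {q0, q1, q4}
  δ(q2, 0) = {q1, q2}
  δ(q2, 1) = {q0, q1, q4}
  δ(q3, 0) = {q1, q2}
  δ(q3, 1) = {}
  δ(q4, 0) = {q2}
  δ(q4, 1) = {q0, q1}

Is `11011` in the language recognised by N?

rejected

Start: {q0}
read 1: {q3}
read 1: {}
The reachable set is empty and stays empty for the remaining 3 symbols.
Reachable ∩ accepting = {} — empty.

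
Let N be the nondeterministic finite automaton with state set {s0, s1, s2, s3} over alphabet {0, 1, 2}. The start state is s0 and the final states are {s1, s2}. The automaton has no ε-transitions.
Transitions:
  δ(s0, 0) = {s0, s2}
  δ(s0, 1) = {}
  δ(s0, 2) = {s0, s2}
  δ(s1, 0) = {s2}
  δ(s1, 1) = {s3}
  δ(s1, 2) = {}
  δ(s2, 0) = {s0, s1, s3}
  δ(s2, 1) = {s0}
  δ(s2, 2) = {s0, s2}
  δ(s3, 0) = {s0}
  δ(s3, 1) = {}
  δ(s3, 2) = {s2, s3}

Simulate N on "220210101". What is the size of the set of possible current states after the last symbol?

1

Start: {s0}
read 2: {s0, s2}
read 2: {s0, s2}
read 0: {s0, s1, s2, s3}
read 2: {s0, s2, s3}
read 1: {s0}
read 0: {s0, s2}
read 1: {s0}
read 0: {s0, s2}
read 1: {s0}
Final reachable set {s0} has 1 state.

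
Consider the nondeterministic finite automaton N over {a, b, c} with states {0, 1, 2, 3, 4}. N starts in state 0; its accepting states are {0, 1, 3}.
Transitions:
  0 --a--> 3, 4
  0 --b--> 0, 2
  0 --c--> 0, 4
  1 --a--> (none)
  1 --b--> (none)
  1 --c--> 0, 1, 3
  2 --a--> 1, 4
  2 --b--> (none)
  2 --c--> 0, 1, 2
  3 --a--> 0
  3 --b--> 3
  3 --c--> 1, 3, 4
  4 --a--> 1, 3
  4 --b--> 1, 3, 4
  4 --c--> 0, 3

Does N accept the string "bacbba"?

accepted

Start: {0}
read b: {0, 2}
read a: {1, 3, 4}
read c: {0, 1, 3, 4}
read b: {0, 1, 2, 3, 4}
read b: {0, 1, 2, 3, 4}
read a: {0, 1, 3, 4}
Reachable ∩ accepting = {0, 1, 3} — nonempty.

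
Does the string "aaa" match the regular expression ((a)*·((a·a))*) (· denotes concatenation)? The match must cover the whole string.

Split as a·aa: (a)* matches a and ((a·a))* matches aa.

yes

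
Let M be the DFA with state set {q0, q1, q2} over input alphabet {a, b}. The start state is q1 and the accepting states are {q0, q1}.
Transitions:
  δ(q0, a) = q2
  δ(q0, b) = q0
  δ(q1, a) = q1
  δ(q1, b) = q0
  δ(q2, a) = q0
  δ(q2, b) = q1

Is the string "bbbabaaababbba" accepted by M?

q1 --b--> q0
q0 --b--> q0
q0 --b--> q0
q0 --a--> q2
q2 --b--> q1
q1 --a--> q1
q1 --a--> q1
q1 --a--> q1
q1 --b--> q0
q0 --a--> q2
q2 --b--> q1
q1 --b--> q0
q0 --b--> q0
q0 --a--> q2
End in state q2, which is not an accepting state.

rejected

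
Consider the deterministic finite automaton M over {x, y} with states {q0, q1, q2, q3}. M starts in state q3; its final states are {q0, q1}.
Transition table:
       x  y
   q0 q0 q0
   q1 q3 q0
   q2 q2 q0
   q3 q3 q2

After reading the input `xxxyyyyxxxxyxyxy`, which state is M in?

q0

q3 --x--> q3
q3 --x--> q3
q3 --x--> q3
q3 --y--> q2
q2 --y--> q0
q0 --y--> q0
q0 --y--> q0
q0 --x--> q0
q0 --x--> q0
q0 --x--> q0
q0 --x--> q0
q0 --y--> q0
q0 --x--> q0
q0 --y--> q0
q0 --x--> q0
q0 --y--> q0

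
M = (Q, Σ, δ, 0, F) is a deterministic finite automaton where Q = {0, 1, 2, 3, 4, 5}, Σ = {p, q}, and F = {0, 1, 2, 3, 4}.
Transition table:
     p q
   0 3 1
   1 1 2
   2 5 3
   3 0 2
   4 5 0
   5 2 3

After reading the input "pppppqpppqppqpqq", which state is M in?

2

0 --p--> 3
3 --p--> 0
0 --p--> 3
3 --p--> 0
0 --p--> 3
3 --q--> 2
2 --p--> 5
5 --p--> 2
2 --p--> 5
5 --q--> 3
3 --p--> 0
0 --p--> 3
3 --q--> 2
2 --p--> 5
5 --q--> 3
3 --q--> 2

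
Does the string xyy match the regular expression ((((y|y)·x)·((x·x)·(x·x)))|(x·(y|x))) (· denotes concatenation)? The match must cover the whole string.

no

Neither (((y|y)·x)·((x·x)·(x·x))) nor (x·(y|x)) matches xyy.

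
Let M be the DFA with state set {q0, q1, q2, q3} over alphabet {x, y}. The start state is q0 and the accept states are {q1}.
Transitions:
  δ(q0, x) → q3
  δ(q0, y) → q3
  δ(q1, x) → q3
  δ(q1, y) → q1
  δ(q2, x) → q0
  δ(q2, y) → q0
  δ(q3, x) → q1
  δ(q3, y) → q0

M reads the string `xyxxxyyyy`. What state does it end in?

q0 --x--> q3
q3 --y--> q0
q0 --x--> q3
q3 --x--> q1
q1 --x--> q3
q3 --y--> q0
q0 --y--> q3
q3 --y--> q0
q0 --y--> q3

q3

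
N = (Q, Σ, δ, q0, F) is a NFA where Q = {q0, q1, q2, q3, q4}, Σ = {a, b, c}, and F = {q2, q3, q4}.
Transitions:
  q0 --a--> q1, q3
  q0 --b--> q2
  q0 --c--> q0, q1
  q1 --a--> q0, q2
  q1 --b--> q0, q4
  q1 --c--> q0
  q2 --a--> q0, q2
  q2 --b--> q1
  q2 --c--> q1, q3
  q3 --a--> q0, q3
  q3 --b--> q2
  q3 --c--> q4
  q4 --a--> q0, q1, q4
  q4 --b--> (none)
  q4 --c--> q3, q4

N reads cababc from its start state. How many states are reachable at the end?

4

Start: {q0}
read c: {q0, q1}
read a: {q0, q1, q2, q3}
read b: {q0, q1, q2, q4}
read a: {q0, q1, q2, q3, q4}
read b: {q0, q1, q2, q4}
read c: {q0, q1, q3, q4}
Final reachable set {q0, q1, q3, q4} has 4 states.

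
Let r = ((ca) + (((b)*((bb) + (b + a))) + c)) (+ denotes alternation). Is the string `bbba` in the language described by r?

yes

The right alternative (((b)*((bb)+(b+a)))+c) matches bbba.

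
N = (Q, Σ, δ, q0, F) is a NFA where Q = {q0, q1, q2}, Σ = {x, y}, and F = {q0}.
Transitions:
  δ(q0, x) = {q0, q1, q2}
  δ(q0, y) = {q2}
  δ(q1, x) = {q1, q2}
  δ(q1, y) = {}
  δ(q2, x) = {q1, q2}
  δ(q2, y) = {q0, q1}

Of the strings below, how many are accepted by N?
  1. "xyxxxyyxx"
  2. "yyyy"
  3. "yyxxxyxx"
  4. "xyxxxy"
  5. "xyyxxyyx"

5

"xyxxxyyxx": accepted
"yyyy": accepted
"yyxxxyxx": accepted
"xyxxxy": accepted
"xyyxxyyx": accepted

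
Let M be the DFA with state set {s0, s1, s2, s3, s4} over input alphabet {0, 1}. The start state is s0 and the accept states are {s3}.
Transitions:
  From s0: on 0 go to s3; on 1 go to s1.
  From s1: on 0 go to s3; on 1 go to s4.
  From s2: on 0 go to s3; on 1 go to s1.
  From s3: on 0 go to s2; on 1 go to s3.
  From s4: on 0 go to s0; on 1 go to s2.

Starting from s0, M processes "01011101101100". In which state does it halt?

s0 --0--> s3
s3 --1--> s3
s3 --0--> s2
s2 --1--> s1
s1 --1--> s4
s4 --1--> s2
s2 --0--> s3
s3 --1--> s3
s3 --1--> s3
s3 --0--> s2
s2 --1--> s1
s1 --1--> s4
s4 --0--> s0
s0 --0--> s3

s3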